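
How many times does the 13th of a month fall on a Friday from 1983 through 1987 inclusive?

10

Friday-the-13ths by year:
1983: May
1984: Jan, Apr, Jul
1985: Sep, Dec
1986: Jun
1987: Feb, Mar, Nov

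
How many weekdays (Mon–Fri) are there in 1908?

262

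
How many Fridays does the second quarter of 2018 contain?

13

April 1, 2018 is a Sunday.
The range spans 91 days (inclusive of both endpoints).
91 = 7 × 13, so the span is exactly 13 full weeks.
Each full week contributes one Friday: 13 so far.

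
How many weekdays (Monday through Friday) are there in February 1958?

20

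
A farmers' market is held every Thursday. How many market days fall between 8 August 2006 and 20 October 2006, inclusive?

8 August 2006 is a Tuesday.
From 8 August 2006 to 20 October 2006 is 74 days inclusive.
74 = 7 × 10 + 4, so there are 10 full weeks plus 4 extra days.
Each full week contributes one Thursday: 10 so far.
The 4 extra days are Tue, Wed, Thu, Fri — 1 of them qualifies.
Total: 10 + 1 = 11.

11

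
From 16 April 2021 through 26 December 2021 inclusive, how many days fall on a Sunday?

37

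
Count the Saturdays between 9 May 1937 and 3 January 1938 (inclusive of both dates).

9 May 1937 is a Sunday.
From 9 May 1937 to 3 January 1938 is 240 days inclusive.
240 = 7 × 34 + 2, so there are 34 full weeks plus 2 extra days.
Each full week contributes one Saturday: 34 so far.
The 2 extra days are Sunday, Monday — none qualify.
Total: 34 + 0 = 34.

34 Saturdays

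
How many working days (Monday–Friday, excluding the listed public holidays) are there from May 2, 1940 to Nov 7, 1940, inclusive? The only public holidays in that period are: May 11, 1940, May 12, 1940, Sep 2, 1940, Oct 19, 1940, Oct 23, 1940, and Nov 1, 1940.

133 working days

May 2, 1940 is a Thursday.
From May 2, 1940 to Nov 7, 1940 is 190 days inclusive.
190 = 7 × 27 + 1, so there are 27 full weeks plus 1 extra day.
Each full week contributes 5 weekdays (Mon–Fri): 27 × 5 = 135.
The 1 extra day is Thursday — 1 of them qualifies.
Total: 135 + 1 = 136.
Holidays: May 11, 1940 (Sat); May 12, 1940 (Sun); Sep 2, 1940 (Mon); Oct 19, 1940 (Sat); Oct 23, 1940 (Wed); Nov 1, 1940 (Fri).
3 of the 6 holidays fall on weekdays; the rest are weekends and were already excluded.
Business days: 136 − 3 = 133.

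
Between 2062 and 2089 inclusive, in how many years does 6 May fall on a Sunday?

4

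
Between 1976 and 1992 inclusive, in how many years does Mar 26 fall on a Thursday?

Day of week of March 26 in each year:
1976: Fri, 1977: Sat, 1978: Sun, 1979: Mon, 1980: Wed, 1981: Thu ✓, 1982: Fri, 1983: Sat, 1984: Mon, 1985: Tue, 1986: Wed, 1987: Thu ✓, 1988: Sat, 1989: Sun, 1990: Mon, 1991: Tue, 1992: Thu ✓
Thursdays: 1981, 1987, 1992.

3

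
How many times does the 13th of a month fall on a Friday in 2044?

1

The 13th falls on a Friday when the month's 13th has weekday Fri.
Jan 13 is Wed; Feb 13 is Sat; Mar 13 is Sun; Apr 13 is Wed; May 13 is Fri ✓; Jun 13 is Mon; Jul 13 is Wed; Aug 13 is Sat; Sep 13 is Tue; Oct 13 is Thu; Nov 13 is Sun; Dec 13 is Tue.
Friday the 13ths: May.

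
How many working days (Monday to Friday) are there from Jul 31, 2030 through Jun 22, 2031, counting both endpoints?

Jul 31, 2030 is a Wednesday.
That's 327 days from start to end, counting both.
327 = 7 × 46 + 5, so there are 46 full weeks plus 5 extra days.
Each full week contributes 5 weekdays (Mon–Fri): 46 × 5 = 230.
The 5 extra days are Wed, Thu, Fri, Sat, Sun — 3 of them qualify.
Total: 230 + 3 = 233.

233 weekdays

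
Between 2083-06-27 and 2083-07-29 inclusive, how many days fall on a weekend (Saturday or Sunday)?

2083-06-27 is a Sunday.
That's 33 days from start to end, counting both.
33 = 7 × 4 + 5, so there are 4 full weeks plus 5 extra days.
Each full week contributes 2 weekend days (Sat, Sun): 4 × 2 = 8.
The 5 extra days are Sun, Mon, Tue, Wed, Thu — 1 of them qualifies.
Total: 8 + 1 = 9.

9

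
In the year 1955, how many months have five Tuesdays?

A month has five Tuesdays exactly when Tuesday falls within its first (length − 28) days.
Jan: 31 days, starts Sat → 5 of Sat, Sun, Mon
Feb: 28 days, starts Tue → 5 of (none)
Mar: 31 days, starts Tue → 5 of Tue, Wed, Thu ✓
Apr: 30 days, starts Fri → 5 of Fri, Sat
May: 31 days, starts Sun → 5 of Sun, Mon, Tue ✓
Jun: 30 days, starts Wed → 5 of Wed, Thu
Jul: 31 days, starts Fri → 5 of Fri, Sat, Sun
Aug: 31 days, starts Mon → 5 of Mon, Tue, Wed ✓
Sep: 30 days, starts Thu → 5 of Thu, Fri
Oct: 31 days, starts Sat → 5 of Sat, Sun, Mon
Nov: 30 days, starts Tue → 5 of Tue, Wed ✓
Dec: 31 days, starts Thu → 5 of Thu, Fri, Sat
Months with five Tuesdays: Mar, May, Aug, Nov.

4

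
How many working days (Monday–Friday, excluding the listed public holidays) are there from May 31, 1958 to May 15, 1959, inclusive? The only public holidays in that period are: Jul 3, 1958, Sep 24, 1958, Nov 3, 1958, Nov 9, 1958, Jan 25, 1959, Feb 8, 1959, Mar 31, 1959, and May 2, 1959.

May 31, 1958 is a Saturday.
The range spans 350 days (inclusive of both endpoints).
350 = 7 × 50, so the span is exactly 50 full weeks.
Each full week contributes 5 weekdays (Mon–Fri): 50 × 5 = 250.
Holidays: Jul 3, 1958 (Thu); Sep 24, 1958 (Wed); Nov 3, 1958 (Mon); Nov 9, 1958 (Sun); Jan 25, 1959 (Sun); Feb 8, 1959 (Sun); Mar 31, 1959 (Tue); May 2, 1959 (Sat).
4 of the 8 holidays fall on weekdays; the rest are weekends and were already excluded.
Business days: 250 − 4 = 246.

246 working days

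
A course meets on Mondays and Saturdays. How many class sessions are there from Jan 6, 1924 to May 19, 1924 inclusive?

39

Jan 6, 1924 is a Sunday.
The range spans 135 days (inclusive of both endpoints).
135 = 7 × 19 + 2, so there are 19 full weeks plus 2 extra days.
Each full week contributes 2 days from the set (Mon, Sat): 19 × 2 = 38.
The 2 extra days are Sun, Mon — 1 of them qualifies.
Total: 38 + 1 = 39.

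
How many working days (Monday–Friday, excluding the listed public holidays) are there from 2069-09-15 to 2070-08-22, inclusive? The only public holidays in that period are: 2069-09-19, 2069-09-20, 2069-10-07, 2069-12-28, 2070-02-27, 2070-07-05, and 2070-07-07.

2069-09-15 is a Sunday.
The range spans 342 days (inclusive of both endpoints).
342 = 7 × 48 + 6, so there are 48 full weeks plus 6 extra days.
Each full week contributes 5 weekdays (Mon–Fri): 48 × 5 = 240.
The 6 extra days are Sun, Mon, Tue, Wed, Thu, Fri — 5 of them qualify.
Total: 240 + 5 = 245.
Holidays: 2069-09-19 (Thu); 2069-09-20 (Fri); 2069-10-07 (Mon); 2069-12-28 (Sat); 2070-02-27 (Thu); 2070-07-05 (Sat); 2070-07-07 (Mon).
5 of the 7 holidays fall on weekdays; the rest are weekends and were already excluded.
Business days: 245 − 5 = 240.

240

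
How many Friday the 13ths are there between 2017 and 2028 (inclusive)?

Friday-the-13ths by year:
2017: Jan, Oct
2018: Apr, Jul
2019: Sep, Dec
2020: Mar, Nov
2021: Aug
2022: May
2023: Jan, Oct
2024: Sep, Dec
2025: Jun
2026: Feb, Mar, Nov
2027: Aug
2028: Oct

20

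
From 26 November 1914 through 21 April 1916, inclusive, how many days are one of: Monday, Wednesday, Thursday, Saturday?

26 November 1914 is a Thursday.
That's 513 days from start to end, counting both.
513 = 7 × 73 + 2, so there are 73 full weeks plus 2 extra days.
Each full week contributes 4 days from the set (Mon, Wed, Thu, Sat): 73 × 4 = 292.
The 2 extra days are Thu, Fri — 1 of them qualifies.
Total: 292 + 1 = 293.

293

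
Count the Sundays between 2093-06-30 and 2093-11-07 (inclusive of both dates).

2093-06-30 is a Tuesday.
From 2093-06-30 to 2093-11-07 is 131 days inclusive.
131 = 7 × 18 + 5, so there are 18 full weeks plus 5 extra days.
Each full week contributes one Sunday: 18 so far.
The 5 extra days are Tuesday, Wednesday, Thursday, Friday, Saturday — none qualify.
Total: 18 + 0 = 18.

18 Sundays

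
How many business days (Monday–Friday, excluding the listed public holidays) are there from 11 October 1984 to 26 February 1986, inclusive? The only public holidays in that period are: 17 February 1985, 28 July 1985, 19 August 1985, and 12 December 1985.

358 business days

11 October 1984 is a Thursday.
That's 504 days from start to end, counting both.
504 = 7 × 72, so the span is exactly 72 full weeks.
Each full week contributes 5 weekdays (Mon–Fri): 72 × 5 = 360.
Holidays: 17 February 1985 (Sun); 28 July 1985 (Sun); 19 August 1985 (Mon); 12 December 1985 (Thu).
2 of the 4 holidays fall on weekdays; the rest are weekends and were already excluded.
Business days: 360 − 2 = 358.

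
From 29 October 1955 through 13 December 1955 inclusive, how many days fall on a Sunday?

29 October 1955 is a Saturday.
That's 46 days from start to end, counting both.
46 = 7 × 6 + 4, so there are 6 full weeks plus 4 extra days.
Each full week contributes one Sunday: 6 so far.
The 4 extra days are Sat, Sun, Mon, Tue — 1 of them qualifies.
Total: 6 + 1 = 7.

7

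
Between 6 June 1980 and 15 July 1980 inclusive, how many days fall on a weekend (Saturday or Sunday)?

12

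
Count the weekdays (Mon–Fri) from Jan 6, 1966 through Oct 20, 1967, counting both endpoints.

Jan 6, 1966 is a Thursday.
From Jan 6, 1966 to Oct 20, 1967 is 653 days inclusive.
653 = 7 × 93 + 2, so there are 93 full weeks plus 2 extra days.
Each full week contributes 5 weekdays (Mon–Fri): 93 × 5 = 465.
The 2 extra days are Thursday, Friday — 2 of them qualify.
Total: 465 + 2 = 467.

467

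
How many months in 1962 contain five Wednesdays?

4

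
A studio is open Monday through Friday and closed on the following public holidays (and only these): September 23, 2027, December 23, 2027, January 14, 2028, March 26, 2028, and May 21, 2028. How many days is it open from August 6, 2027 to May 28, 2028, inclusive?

208

August 6, 2027 is a Friday.
That's 297 days from start to end, counting both.
297 = 7 × 42 + 3, so there are 42 full weeks plus 3 extra days.
Each full week contributes 5 weekdays (Mon–Fri): 42 × 5 = 210.
The 3 extra days are Friday, Saturday, Sunday — 1 of them qualifies.
Total: 210 + 1 = 211.
Holidays: September 23, 2027 (Thu); December 23, 2027 (Thu); January 14, 2028 (Fri); March 26, 2028 (Sun); May 21, 2028 (Sun).
3 of the 5 holidays fall on weekdays; the rest are weekends and were already excluded.
Business days: 211 − 3 = 208.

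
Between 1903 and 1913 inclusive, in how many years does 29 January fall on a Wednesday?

Day of week of January 29 in each year:
1903: Thu, 1904: Fri, 1905: Sun, 1906: Mon, 1907: Tue, 1908: Wed ✓, 1909: Fri, 1910: Sat, 1911: Sun, 1912: Mon, 1913: Wed ✓
Wednesdays: 1908, 1913.

2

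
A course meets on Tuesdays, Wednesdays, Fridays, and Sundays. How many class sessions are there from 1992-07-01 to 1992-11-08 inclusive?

1992-07-01 is a Wednesday.
From 1992-07-01 to 1992-11-08 is 131 days inclusive.
131 = 7 × 18 + 5, so there are 18 full weeks plus 5 extra days.
Each full week contributes 4 days from the set (Tue, Wed, Fri, Sun): 18 × 4 = 72.
The 5 extra days are Wed, Thu, Fri, Sat, Sun — 3 of them qualify.
Total: 72 + 3 = 75.

75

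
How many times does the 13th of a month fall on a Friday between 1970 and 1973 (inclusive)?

7

Friday-the-13ths by year:
1970: Feb, Mar, Nov
1971: Aug
1972: Oct
1973: Apr, Jul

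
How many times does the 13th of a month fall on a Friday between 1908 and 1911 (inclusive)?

Friday-the-13ths by year:
1908: Mar, Nov
1909: Aug
1910: May
1911: Jan, Oct

6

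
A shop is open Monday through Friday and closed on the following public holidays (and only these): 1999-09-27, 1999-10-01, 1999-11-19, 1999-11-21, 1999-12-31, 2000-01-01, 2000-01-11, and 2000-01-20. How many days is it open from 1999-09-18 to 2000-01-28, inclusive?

89 business days

1999-09-18 is a Saturday.
From 1999-09-18 to 2000-01-28 is 133 days inclusive.
133 = 7 × 19, so the span is exactly 19 full weeks.
Each full week contributes 5 weekdays (Mon–Fri): 19 × 5 = 95.
Holidays: 1999-09-27 (Mon); 1999-10-01 (Fri); 1999-11-19 (Fri); 1999-11-21 (Sun); 1999-12-31 (Fri); 2000-01-01 (Sat); 2000-01-11 (Tue); 2000-01-20 (Thu).
6 of the 8 holidays fall on weekdays; the rest are weekends and were already excluded.
Business days: 95 − 6 = 89.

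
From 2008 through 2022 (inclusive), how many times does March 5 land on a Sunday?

1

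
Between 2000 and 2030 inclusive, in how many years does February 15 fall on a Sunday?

4

Day of week of February 15 in each year:
2000: Tue, 2001: Thu, 2002: Fri, 2003: Sat, 2004: Sun ✓, 2005: Tue, 2006: Wed, 2007: Thu, 2008: Fri, 2009: Sun ✓, 2010: Mon, 2011: Tue, 2012: Wed, 2013: Fri, 2014: Sat, 2015: Sun ✓, 2016: Mon, 2017: Wed, 2018: Thu, 2019: Fri, 2020: Sat, 2021: Mon, 2022: Tue, 2023: Wed, 2024: Thu, 2025: Sat, 2026: Sun ✓, 2027: Mon, 2028: Tue, 2029: Thu, 2030: Fri
Sundays: 2004, 2009, 2015, 2026.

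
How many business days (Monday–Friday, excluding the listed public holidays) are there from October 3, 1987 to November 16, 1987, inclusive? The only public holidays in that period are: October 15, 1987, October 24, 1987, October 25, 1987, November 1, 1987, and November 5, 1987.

October 3, 1987 is a Saturday.
From October 3, 1987 to November 16, 1987 is 45 days inclusive.
45 = 7 × 6 + 3, so there are 6 full weeks plus 3 extra days.
Each full week contributes 5 weekdays (Mon–Fri): 6 × 5 = 30.
The 3 extra days are Sat, Sun, Mon — 1 of them qualifies.
Total: 30 + 1 = 31.
Holidays: October 15, 1987 (Thu); October 24, 1987 (Sat); October 25, 1987 (Sun); November 1, 1987 (Sun); November 5, 1987 (Thu).
2 of the 5 holidays fall on weekdays; the rest are weekends and were already excluded.
Business days: 31 − 2 = 29.

29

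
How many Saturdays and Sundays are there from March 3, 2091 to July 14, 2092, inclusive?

144

March 3, 2091 is a Saturday.
From March 3, 2091 to July 14, 2092 is 500 days inclusive.
500 = 7 × 71 + 3, so there are 71 full weeks plus 3 extra days.
Each full week contributes 2 weekend days (Sat, Sun): 71 × 2 = 142.
The 3 extra days are Sat, Sun, Mon — 2 of them qualify.
Total: 142 + 2 = 144.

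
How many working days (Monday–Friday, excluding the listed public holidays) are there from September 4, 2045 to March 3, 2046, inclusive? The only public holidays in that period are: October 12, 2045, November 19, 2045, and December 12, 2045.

September 4, 2045 is a Monday.
That's 181 days from start to end, counting both.
181 = 7 × 25 + 6, so there are 25 full weeks plus 6 extra days.
Each full week contributes 5 weekdays (Mon–Fri): 25 × 5 = 125.
The 6 extra days are Monday, Tuesday, Wednesday, Thursday, Friday, Saturday — 5 of them qualify.
Total: 125 + 5 = 130.
Holidays: October 12, 2045 (Thu); November 19, 2045 (Sun); December 12, 2045 (Tue).
2 of the 3 holidays fall on weekdays; the rest are weekends and were already excluded.
Business days: 130 − 2 = 128.

128 working days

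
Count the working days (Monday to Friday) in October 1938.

October 1, 1938 is a Saturday.
The range spans 31 days (inclusive of both endpoints).
31 = 7 × 4 + 3, so there are 4 full weeks plus 3 extra days.
Each full week contributes 5 weekdays (Mon–Fri): 4 × 5 = 20.
The 3 extra days are Saturday, Sunday, Monday — 1 of them qualifies.
Total: 20 + 1 = 21.

21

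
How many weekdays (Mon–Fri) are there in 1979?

261 weekdays

Jan 1, 1979 is a Monday.
The range spans 365 days (inclusive of both endpoints).
365 = 7 × 52 + 1, so there are 52 full weeks plus 1 extra day.
Each full week contributes 5 weekdays (Mon–Fri): 52 × 5 = 260.
The 1 extra day is Monday — 1 of them qualifies.
Total: 260 + 1 = 261.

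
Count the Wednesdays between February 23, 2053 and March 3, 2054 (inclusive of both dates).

February 23, 2053 is a Sunday.
From February 23, 2053 to March 3, 2054 is 374 days inclusive.
374 = 7 × 53 + 3, so there are 53 full weeks plus 3 extra days.
Each full week contributes one Wednesday: 53 so far.
The 3 extra days are Sunday, Monday, Tuesday — none qualify.
Total: 53 + 0 = 53.

53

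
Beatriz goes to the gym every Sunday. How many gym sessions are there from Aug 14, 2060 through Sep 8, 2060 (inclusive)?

4 Sundays

Aug 14, 2060 is a Saturday.
The range spans 26 days (inclusive of both endpoints).
26 = 7 × 3 + 5, so there are 3 full weeks plus 5 extra days.
Each full week contributes one Sunday: 3 so far.
The 5 extra days are Saturday, Sunday, Monday, Tuesday, Wednesday — 1 of them qualifies.
Total: 3 + 1 = 4.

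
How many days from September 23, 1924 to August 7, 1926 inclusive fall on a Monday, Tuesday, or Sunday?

September 23, 1924 is a Tuesday.
From September 23, 1924 to August 7, 1926 is 684 days inclusive.
684 = 7 × 97 + 5, so there are 97 full weeks plus 5 extra days.
Each full week contributes 3 days from the set (Mon, Tue, Sun): 97 × 3 = 291.
The 5 extra days are Tue, Wed, Thu, Fri, Sat — 1 of them qualifies.
Total: 291 + 1 = 292.

292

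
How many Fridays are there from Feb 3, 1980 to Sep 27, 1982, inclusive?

138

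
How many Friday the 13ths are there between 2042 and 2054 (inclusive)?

Friday-the-13ths by year:
2042: Jun
2043: Feb, Mar, Nov
2044: May
2045: Jan, Oct
2046: Apr, Jul
2047: Sep, Dec
2048: Mar, Nov
2049: Aug
2050: May
2051: Jan, Oct
2052: Sep, Dec
2053: Jun
2054: Feb, Mar, Nov

23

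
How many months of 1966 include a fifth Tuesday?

4

A month has five Tuesdays exactly when Tuesday falls within its first (length − 28) days.
Jan: 31 days, starts Sat → 5 of Sat, Sun, Mon
Feb: 28 days, starts Tue → 5 of (none)
Mar: 31 days, starts Tue → 5 of Tue, Wed, Thu ✓
Apr: 30 days, starts Fri → 5 of Fri, Sat
May: 31 days, starts Sun → 5 of Sun, Mon, Tue ✓
Jun: 30 days, starts Wed → 5 of Wed, Thu
Jul: 31 days, starts Fri → 5 of Fri, Sat, Sun
Aug: 31 days, starts Mon → 5 of Mon, Tue, Wed ✓
Sep: 30 days, starts Thu → 5 of Thu, Fri
Oct: 31 days, starts Sat → 5 of Sat, Sun, Mon
Nov: 30 days, starts Tue → 5 of Tue, Wed ✓
Dec: 31 days, starts Thu → 5 of Thu, Fri, Sat
Months with five Tuesdays: Mar, May, Aug, Nov.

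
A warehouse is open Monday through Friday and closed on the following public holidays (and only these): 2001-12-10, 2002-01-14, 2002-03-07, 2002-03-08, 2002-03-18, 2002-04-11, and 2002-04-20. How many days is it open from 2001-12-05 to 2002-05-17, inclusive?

112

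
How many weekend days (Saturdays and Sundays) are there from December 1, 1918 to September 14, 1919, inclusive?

83

December 1, 1918 is a Sunday.
That's 288 days from start to end, counting both.
288 = 7 × 41 + 1, so there are 41 full weeks plus 1 extra day.
Each full week contributes 2 weekend days (Sat, Sun): 41 × 2 = 82.
The 1 extra day is Sunday — 1 of them qualifies.
Total: 82 + 1 = 83.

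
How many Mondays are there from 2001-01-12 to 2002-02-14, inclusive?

2001-01-12 is a Friday.
From 2001-01-12 to 2002-02-14 is 399 days inclusive.
399 = 7 × 57, so the span is exactly 57 full weeks.
Each full week contributes one Monday: 57 so far.
Total: 57.

57 Mondays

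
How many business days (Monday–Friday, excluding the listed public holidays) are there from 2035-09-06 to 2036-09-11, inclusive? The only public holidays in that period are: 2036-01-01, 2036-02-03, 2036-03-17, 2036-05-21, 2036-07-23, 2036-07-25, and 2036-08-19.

2035-09-06 is a Thursday.
That's 372 days from start to end, counting both.
372 = 7 × 53 + 1, so there are 53 full weeks plus 1 extra day.
Each full week contributes 5 weekdays (Mon–Fri): 53 × 5 = 265.
The 1 extra day is Thursday — 1 of them qualifies.
Total: 265 + 1 = 266.
Holidays: 2036-01-01 (Tue); 2036-02-03 (Sun); 2036-03-17 (Mon); 2036-05-21 (Wed); 2036-07-23 (Wed); 2036-07-25 (Fri); 2036-08-19 (Tue).
6 of the 7 holidays fall on weekdays; the rest are weekends and were already excluded.
Business days: 266 − 6 = 260.

260 business days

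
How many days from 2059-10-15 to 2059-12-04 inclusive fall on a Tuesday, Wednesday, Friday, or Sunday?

29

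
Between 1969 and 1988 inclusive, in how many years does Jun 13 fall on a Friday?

4

Day of week of June 13 in each year:
1969: Fri ✓, 1970: Sat, 1971: Sun, 1972: Tue, 1973: Wed, 1974: Thu, 1975: Fri ✓, 1976: Sun, 1977: Mon, 1978: Tue, 1979: Wed, 1980: Fri ✓, 1981: Sat, 1982: Sun, 1983: Mon, 1984: Wed, 1985: Thu, 1986: Fri ✓, 1987: Sat, 1988: Mon
Fridays: 1969, 1975, 1980, 1986.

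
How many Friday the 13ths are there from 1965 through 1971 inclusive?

Friday-the-13ths by year:
1965: Aug
1966: May
1967: Jan, Oct
1968: Sep, Dec
1969: Jun
1970: Feb, Mar, Nov
1971: Aug

11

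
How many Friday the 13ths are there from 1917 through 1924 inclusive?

Friday-the-13ths by year:
1917: Apr, Jul
1918: Sep, Dec
1919: Jun
1920: Feb, Aug
1921: May
1922: Jan, Oct
1923: Apr, Jul
1924: Jun

13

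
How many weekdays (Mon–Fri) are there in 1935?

261

Jan 1, 1935 is a Tuesday.
That's 365 days from start to end, counting both.
365 = 7 × 52 + 1, so there are 52 full weeks plus 1 extra day.
Each full week contributes 5 weekdays (Mon–Fri): 52 × 5 = 260.
The 1 extra day is Tuesday — 1 of them qualifies.
Total: 260 + 1 = 261.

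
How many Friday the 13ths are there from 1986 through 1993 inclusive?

14

Friday-the-13ths by year:
1986: Jun
1987: Feb, Mar, Nov
1988: May
1989: Jan, Oct
1990: Apr, Jul
1991: Sep, Dec
1992: Mar, Nov
1993: Aug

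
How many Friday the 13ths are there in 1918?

2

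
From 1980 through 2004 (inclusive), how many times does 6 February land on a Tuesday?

3

Day of week of February 6 in each year:
1980: Wed, 1981: Fri, 1982: Sat, 1983: Sun, 1984: Mon, 1985: Wed, 1986: Thu, 1987: Fri, 1988: Sat, 1989: Mon, 1990: Tue ✓, 1991: Wed, 1992: Thu, 1993: Sat, 1994: Sun, 1995: Mon, 1996: Tue ✓, 1997: Thu, 1998: Fri, 1999: Sat, 2000: Sun, 2001: Tue ✓, 2002: Wed, 2003: Thu, 2004: Fri
Tuesdays: 1990, 1996, 2001.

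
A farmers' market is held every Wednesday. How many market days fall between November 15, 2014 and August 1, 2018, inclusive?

November 15, 2014 is a Saturday.
The range spans 1356 days (inclusive of both endpoints).
1356 = 7 × 193 + 5, so there are 193 full weeks plus 5 extra days.
Each full week contributes one Wednesday: 193 so far.
The 5 extra days are Sat, Sun, Mon, Tue, Wed — 1 of them qualifies.
Total: 193 + 1 = 194.

194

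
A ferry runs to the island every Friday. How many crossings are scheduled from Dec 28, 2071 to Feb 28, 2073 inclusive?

61 Fridays

Dec 28, 2071 is a Monday.
From Dec 28, 2071 to Feb 28, 2073 is 429 days inclusive.
429 = 7 × 61 + 2, so there are 61 full weeks plus 2 extra days.
Each full week contributes one Friday: 61 so far.
The 2 extra days are Monday, Tuesday — none qualify.
Total: 61 + 0 = 61.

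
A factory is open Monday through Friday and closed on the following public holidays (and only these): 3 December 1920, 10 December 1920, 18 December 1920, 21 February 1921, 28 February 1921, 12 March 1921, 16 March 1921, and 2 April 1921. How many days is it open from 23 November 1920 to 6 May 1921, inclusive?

114

23 November 1920 is a Tuesday.
The range spans 165 days (inclusive of both endpoints).
165 = 7 × 23 + 4, so there are 23 full weeks plus 4 extra days.
Each full week contributes 5 weekdays (Mon–Fri): 23 × 5 = 115.
The 4 extra days are Tuesday, Wednesday, Thursday, Friday — 4 of them qualify.
Total: 115 + 4 = 119.
Holidays: 3 December 1920 (Fri); 10 December 1920 (Fri); 18 December 1920 (Sat); 21 February 1921 (Mon); 28 February 1921 (Mon); 12 March 1921 (Sat); 16 March 1921 (Wed); 2 April 1921 (Sat).
5 of the 8 holidays fall on weekdays; the rest are weekends and were already excluded.
Business days: 119 − 5 = 114.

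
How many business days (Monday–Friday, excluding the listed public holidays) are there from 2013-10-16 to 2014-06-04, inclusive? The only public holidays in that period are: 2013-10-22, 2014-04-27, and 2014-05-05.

164

2013-10-16 is a Wednesday.
From 2013-10-16 to 2014-06-04 is 232 days inclusive.
232 = 7 × 33 + 1, so there are 33 full weeks plus 1 extra day.
Each full week contributes 5 weekdays (Mon–Fri): 33 × 5 = 165.
The 1 extra day is Wed — 1 of them qualifies.
Total: 165 + 1 = 166.
Holidays: 2013-10-22 (Tue); 2014-04-27 (Sun); 2014-05-05 (Mon).
2 of the 3 holidays fall on weekdays; the rest are weekends and were already excluded.
Business days: 166 − 2 = 164.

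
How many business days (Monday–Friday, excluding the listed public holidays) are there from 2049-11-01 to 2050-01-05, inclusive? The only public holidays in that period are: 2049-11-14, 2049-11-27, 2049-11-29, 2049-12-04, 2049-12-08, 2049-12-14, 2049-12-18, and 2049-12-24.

44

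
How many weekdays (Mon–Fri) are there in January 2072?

1 January 2072 is a Friday.
From 1 January 2072 to 31 January 2072 is 31 days inclusive.
31 = 7 × 4 + 3, so there are 4 full weeks plus 3 extra days.
Each full week contributes 5 weekdays (Mon–Fri): 4 × 5 = 20.
The 3 extra days are Friday, Saturday, Sunday — 1 of them qualifies.
Total: 20 + 1 = 21.

21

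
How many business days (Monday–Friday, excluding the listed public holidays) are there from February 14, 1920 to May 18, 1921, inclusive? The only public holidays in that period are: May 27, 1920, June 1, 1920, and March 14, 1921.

February 14, 1920 is a Saturday.
The range spans 460 days (inclusive of both endpoints).
460 = 7 × 65 + 5, so there are 65 full weeks plus 5 extra days.
Each full week contributes 5 weekdays (Mon–Fri): 65 × 5 = 325.
The 5 extra days are Saturday, Sunday, Monday, Tuesday, Wednesday — 3 of them qualify.
Total: 325 + 3 = 328.
Holidays: May 27, 1920 (Thu); June 1, 1920 (Tue); March 14, 1921 (Mon).
All 3 holidays fall on weekdays, so subtract 3.
Business days: 328 − 3 = 325.

325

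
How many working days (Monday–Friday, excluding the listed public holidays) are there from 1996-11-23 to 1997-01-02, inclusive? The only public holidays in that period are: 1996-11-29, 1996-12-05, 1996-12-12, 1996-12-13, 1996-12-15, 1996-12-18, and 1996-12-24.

1996-11-23 is a Saturday.
From 1996-11-23 to 1997-01-02 is 41 days inclusive.
41 = 7 × 5 + 6, so there are 5 full weeks plus 6 extra days.
Each full week contributes 5 weekdays (Mon–Fri): 5 × 5 = 25.
The 6 extra days are Sat, Sun, Mon, Tue, Wed, Thu — 4 of them qualify.
Total: 25 + 4 = 29.
Holidays: 1996-11-29 (Fri); 1996-12-05 (Thu); 1996-12-12 (Thu); 1996-12-13 (Fri); 1996-12-15 (Sun); 1996-12-18 (Wed); 1996-12-24 (Tue).
6 of the 7 holidays fall on weekdays; the rest are weekends and were already excluded.
Business days: 29 − 6 = 23.

23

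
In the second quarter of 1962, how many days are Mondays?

13

1 April 1962 is a Sunday.
From 1 April 1962 to 30 June 1962 is 91 days inclusive.
91 = 7 × 13, so the span is exactly 13 full weeks.
Each full week contributes one Monday: 13 so far.
Total: 13.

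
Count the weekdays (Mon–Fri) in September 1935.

September 1, 1935 is a Sunday.
The range spans 30 days (inclusive of both endpoints).
30 = 7 × 4 + 2, so there are 4 full weeks plus 2 extra days.
Each full week contributes 5 weekdays (Mon–Fri): 4 × 5 = 20.
The 2 extra days are Sun, Mon — 1 of them qualifies.
Total: 20 + 1 = 21.

21 weekdays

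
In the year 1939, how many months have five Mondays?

A month has five Mondays exactly when Monday falls within its first (length − 28) days.
Jan: 31 days, starts Sun → 5 of Sun, Mon, Tue ✓
Feb: 28 days, starts Wed → 5 of (none)
Mar: 31 days, starts Wed → 5 of Wed, Thu, Fri
Apr: 30 days, starts Sat → 5 of Sat, Sun
May: 31 days, starts Mon → 5 of Mon, Tue, Wed ✓
Jun: 30 days, starts Thu → 5 of Thu, Fri
Jul: 31 days, starts Sat → 5 of Sat, Sun, Mon ✓
Aug: 31 days, starts Tue → 5 of Tue, Wed, Thu
Sep: 30 days, starts Fri → 5 of Fri, Sat
Oct: 31 days, starts Sun → 5 of Sun, Mon, Tue ✓
Nov: 30 days, starts Wed → 5 of Wed, Thu
Dec: 31 days, starts Fri → 5 of Fri, Sat, Sun
Months with five Mondays: Jan, May, Jul, Oct.

4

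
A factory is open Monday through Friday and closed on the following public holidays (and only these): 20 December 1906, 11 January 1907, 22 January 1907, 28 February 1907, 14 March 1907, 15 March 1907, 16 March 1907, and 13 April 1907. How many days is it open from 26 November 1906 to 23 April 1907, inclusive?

101

26 November 1906 is a Monday.
That's 149 days from start to end, counting both.
149 = 7 × 21 + 2, so there are 21 full weeks plus 2 extra days.
Each full week contributes 5 weekdays (Mon–Fri): 21 × 5 = 105.
The 2 extra days are Monday, Tuesday — 2 of them qualify.
Total: 105 + 2 = 107.
Holidays: 20 December 1906 (Thu); 11 January 1907 (Fri); 22 January 1907 (Tue); 28 February 1907 (Thu); 14 March 1907 (Thu); 15 March 1907 (Fri); 16 March 1907 (Sat); 13 April 1907 (Sat).
6 of the 8 holidays fall on weekdays; the rest are weekends and were already excluded.
Business days: 107 − 6 = 101.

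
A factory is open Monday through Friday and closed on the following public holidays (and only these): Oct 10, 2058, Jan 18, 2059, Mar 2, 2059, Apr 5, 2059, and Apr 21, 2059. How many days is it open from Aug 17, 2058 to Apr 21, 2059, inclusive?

Aug 17, 2058 is a Saturday.
That's 248 days from start to end, counting both.
248 = 7 × 35 + 3, so there are 35 full weeks plus 3 extra days.
Each full week contributes 5 weekdays (Mon–Fri): 35 × 5 = 175.
The 3 extra days are Sat, Sun, Mon — 1 of them qualifies.
Total: 175 + 1 = 176.
Holidays: Oct 10, 2058 (Thu); Jan 18, 2059 (Sat); Mar 2, 2059 (Sun); Apr 5, 2059 (Sat); Apr 21, 2059 (Mon).
2 of the 5 holidays fall on weekdays; the rest are weekends and were already excluded.
Business days: 176 − 2 = 174.

174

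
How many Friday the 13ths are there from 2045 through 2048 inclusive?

Friday-the-13ths by year:
2045: Jan, Oct
2046: Apr, Jul
2047: Sep, Dec
2048: Mar, Nov

8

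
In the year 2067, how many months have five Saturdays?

5

A month has five Saturdays exactly when Saturday falls within its first (length − 28) days.
Jan: 31 days, starts Sat → 5 of Sat, Sun, Mon ✓
Feb: 28 days, starts Tue → 5 of (none)
Mar: 31 days, starts Tue → 5 of Tue, Wed, Thu
Apr: 30 days, starts Fri → 5 of Fri, Sat ✓
May: 31 days, starts Sun → 5 of Sun, Mon, Tue
Jun: 30 days, starts Wed → 5 of Wed, Thu
Jul: 31 days, starts Fri → 5 of Fri, Sat, Sun ✓
Aug: 31 days, starts Mon → 5 of Mon, Tue, Wed
Sep: 30 days, starts Thu → 5 of Thu, Fri
Oct: 31 days, starts Sat → 5 of Sat, Sun, Mon ✓
Nov: 30 days, starts Tue → 5 of Tue, Wed
Dec: 31 days, starts Thu → 5 of Thu, Fri, Sat ✓
Months with five Saturdays: Jan, Apr, Jul, Oct, Dec.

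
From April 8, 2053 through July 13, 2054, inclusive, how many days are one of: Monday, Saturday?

132

April 8, 2053 is a Tuesday.
From April 8, 2053 to July 13, 2054 is 462 days inclusive.
462 = 7 × 66, so the span is exactly 66 full weeks.
Each full week contributes 2 days from the set (Mon, Sat): 66 × 2 = 132.
Total: 132.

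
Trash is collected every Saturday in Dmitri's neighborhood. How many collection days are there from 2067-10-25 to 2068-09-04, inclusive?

2067-10-25 is a Tuesday.
From 2067-10-25 to 2068-09-04 is 316 days inclusive.
316 = 7 × 45 + 1, so there are 45 full weeks plus 1 extra day.
Each full week contributes one Saturday: 45 so far.
The 1 extra day is Tue — none qualify.
Total: 45 + 0 = 45.

45 Saturdays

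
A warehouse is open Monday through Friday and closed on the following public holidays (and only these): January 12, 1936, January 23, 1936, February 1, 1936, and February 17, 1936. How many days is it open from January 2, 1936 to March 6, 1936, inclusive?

45

January 2, 1936 is a Thursday.
The range spans 65 days (inclusive of both endpoints).
65 = 7 × 9 + 2, so there are 9 full weeks plus 2 extra days.
Each full week contributes 5 weekdays (Mon–Fri): 9 × 5 = 45.
The 2 extra days are Thu, Fri — 2 of them qualify.
Total: 45 + 2 = 47.
Holidays: January 12, 1936 (Sun); January 23, 1936 (Thu); February 1, 1936 (Sat); February 17, 1936 (Mon).
2 of the 4 holidays fall on weekdays; the rest are weekends and were already excluded.
Business days: 47 − 2 = 45.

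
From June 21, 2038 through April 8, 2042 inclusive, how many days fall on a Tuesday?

199

June 21, 2038 is a Monday.
The range spans 1388 days (inclusive of both endpoints).
1388 = 7 × 198 + 2, so there are 198 full weeks plus 2 extra days.
Each full week contributes one Tuesday: 198 so far.
The 2 extra days are Monday, Tuesday — 1 of them qualifies.
Total: 198 + 1 = 199.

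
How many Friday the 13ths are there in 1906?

The 13th falls on a Friday when the month's 13th has weekday Fri.
Jan 13 is Sat; Feb 13 is Tue; Mar 13 is Tue; Apr 13 is Fri ✓; May 13 is Sun; Jun 13 is Wed; Jul 13 is Fri ✓; Aug 13 is Mon; Sep 13 is Thu; Oct 13 is Sat; Nov 13 is Tue; Dec 13 is Thu.
Friday the 13ths: Apr, Jul.

2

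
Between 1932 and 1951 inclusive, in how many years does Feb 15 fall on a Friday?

Day of week of February 15 in each year:
1932: Mon, 1933: Wed, 1934: Thu, 1935: Fri ✓, 1936: Sat, 1937: Mon, 1938: Tue, 1939: Wed, 1940: Thu, 1941: Sat, 1942: Sun, 1943: Mon, 1944: Tue, 1945: Thu, 1946: Fri ✓, 1947: Sat, 1948: Sun, 1949: Tue, 1950: Wed, 1951: Thu
Fridays: 1935, 1946.

2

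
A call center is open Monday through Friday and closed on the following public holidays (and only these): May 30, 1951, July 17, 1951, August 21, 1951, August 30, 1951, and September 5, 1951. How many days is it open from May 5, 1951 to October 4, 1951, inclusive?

104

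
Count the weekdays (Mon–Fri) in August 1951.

1951-08-01 is a Wednesday.
The range spans 31 days (inclusive of both endpoints).
31 = 7 × 4 + 3, so there are 4 full weeks plus 3 extra days.
Each full week contributes 5 weekdays (Mon–Fri): 4 × 5 = 20.
The 3 extra days are Wednesday, Thursday, Friday — 3 of them qualify.
Total: 20 + 3 = 23.

23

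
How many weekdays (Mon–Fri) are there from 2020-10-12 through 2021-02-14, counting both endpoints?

2020-10-12 is a Monday.
The range spans 126 days (inclusive of both endpoints).
126 = 7 × 18, so the span is exactly 18 full weeks.
Each full week contributes 5 weekdays (Mon–Fri): 18 × 5 = 90.

90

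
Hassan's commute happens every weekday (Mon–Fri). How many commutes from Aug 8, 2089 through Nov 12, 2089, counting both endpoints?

Aug 8, 2089 is a Monday.
From Aug 8, 2089 to Nov 12, 2089 is 97 days inclusive.
97 = 7 × 13 + 6, so there are 13 full weeks plus 6 extra days.
Each full week contributes 5 weekdays (Mon–Fri): 13 × 5 = 65.
The 6 extra days are Mon, Tue, Wed, Thu, Fri, Sat — 5 of them qualify.
Total: 65 + 5 = 70.

70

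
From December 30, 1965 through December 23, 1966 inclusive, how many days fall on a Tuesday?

51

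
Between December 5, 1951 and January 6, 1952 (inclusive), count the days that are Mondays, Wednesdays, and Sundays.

December 5, 1951 is a Wednesday.
The range spans 33 days (inclusive of both endpoints).
33 = 7 × 4 + 5, so there are 4 full weeks plus 5 extra days.
Each full week contributes 3 days from the set (Mon, Wed, Sun): 4 × 3 = 12.
The 5 extra days are Wednesday, Thursday, Friday, Saturday, Sunday — 2 of them qualify.
Total: 12 + 2 = 14.

14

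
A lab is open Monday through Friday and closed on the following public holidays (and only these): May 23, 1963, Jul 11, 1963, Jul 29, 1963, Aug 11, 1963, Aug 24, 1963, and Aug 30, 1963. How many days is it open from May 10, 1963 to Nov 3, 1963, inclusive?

May 10, 1963 is a Friday.
That's 178 days from start to end, counting both.
178 = 7 × 25 + 3, so there are 25 full weeks plus 3 extra days.
Each full week contributes 5 weekdays (Mon–Fri): 25 × 5 = 125.
The 3 extra days are Friday, Saturday, Sunday — 1 of them qualifies.
Total: 125 + 1 = 126.
Holidays: May 23, 1963 (Thu); Jul 11, 1963 (Thu); Jul 29, 1963 (Mon); Aug 11, 1963 (Sun); Aug 24, 1963 (Sat); Aug 30, 1963 (Fri).
4 of the 6 holidays fall on weekdays; the rest are weekends and were already excluded.
Business days: 126 − 4 = 122.

122 working days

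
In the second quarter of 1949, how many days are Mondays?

1949-04-01 is a Friday.
From 1949-04-01 to 1949-06-30 is 91 days inclusive.
91 = 7 × 13, so the span is exactly 13 full weeks.
Each full week contributes one Monday: 13 so far.

13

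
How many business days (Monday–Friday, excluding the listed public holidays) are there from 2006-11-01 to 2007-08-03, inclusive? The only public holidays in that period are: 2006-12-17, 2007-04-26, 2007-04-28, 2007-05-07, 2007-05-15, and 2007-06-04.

2006-11-01 is a Wednesday.
That's 276 days from start to end, counting both.
276 = 7 × 39 + 3, so there are 39 full weeks plus 3 extra days.
Each full week contributes 5 weekdays (Mon–Fri): 39 × 5 = 195.
The 3 extra days are Wed, Thu, Fri — 3 of them qualify.
Total: 195 + 3 = 198.
Holidays: 2006-12-17 (Sun); 2007-04-26 (Thu); 2007-04-28 (Sat); 2007-05-07 (Mon); 2007-05-15 (Tue); 2007-06-04 (Mon).
4 of the 6 holidays fall on weekdays; the rest are weekends and were already excluded.
Business days: 198 − 4 = 194.

194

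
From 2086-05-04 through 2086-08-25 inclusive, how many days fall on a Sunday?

2086-05-04 is a Saturday.
The range spans 114 days (inclusive of both endpoints).
114 = 7 × 16 + 2, so there are 16 full weeks plus 2 extra days.
Each full week contributes one Sunday: 16 so far.
The 2 extra days are Saturday, Sunday — 1 of them qualifies.
Total: 16 + 1 = 17.

17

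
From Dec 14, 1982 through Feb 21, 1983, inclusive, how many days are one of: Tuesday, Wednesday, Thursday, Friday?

40

Dec 14, 1982 is a Tuesday.
The range spans 70 days (inclusive of both endpoints).
70 = 7 × 10, so the span is exactly 10 full weeks.
Each full week contributes 4 days from the set (Tue, Wed, Thu, Fri): 10 × 4 = 40.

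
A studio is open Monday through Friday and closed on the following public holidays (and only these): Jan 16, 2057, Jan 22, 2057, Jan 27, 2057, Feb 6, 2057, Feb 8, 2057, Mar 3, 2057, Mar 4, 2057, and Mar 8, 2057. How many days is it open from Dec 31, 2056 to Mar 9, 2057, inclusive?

Dec 31, 2056 is a Sunday.
The range spans 69 days (inclusive of both endpoints).
69 = 7 × 9 + 6, so there are 9 full weeks plus 6 extra days.
Each full week contributes 5 weekdays (Mon–Fri): 9 × 5 = 45.
The 6 extra days are Sunday, Monday, Tuesday, Wednesday, Thursday, Friday — 5 of them qualify.
Total: 45 + 5 = 50.
Holidays: Jan 16, 2057 (Tue); Jan 22, 2057 (Mon); Jan 27, 2057 (Sat); Feb 6, 2057 (Tue); Feb 8, 2057 (Thu); Mar 3, 2057 (Sat); Mar 4, 2057 (Sun); Mar 8, 2057 (Thu).
5 of the 8 holidays fall on weekdays; the rest are weekends and were already excluded.
Business days: 50 − 5 = 45.

45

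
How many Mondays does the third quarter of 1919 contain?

July 1, 1919 is a Tuesday.
The range spans 92 days (inclusive of both endpoints).
92 = 7 × 13 + 1, so there are 13 full weeks plus 1 extra day.
Each full week contributes one Monday: 13 so far.
The 1 extra day is Tue — none qualify.
Total: 13 + 0 = 13.

13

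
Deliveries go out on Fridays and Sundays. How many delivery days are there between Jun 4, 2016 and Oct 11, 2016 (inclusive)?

37

Jun 4, 2016 is a Saturday.
From Jun 4, 2016 to Oct 11, 2016 is 130 days inclusive.
130 = 7 × 18 + 4, so there are 18 full weeks plus 4 extra days.
Each full week contributes 2 days from the set (Fri, Sun): 18 × 2 = 36.
The 4 extra days are Sat, Sun, Mon, Tue — 1 of them qualifies.
Total: 36 + 1 = 37.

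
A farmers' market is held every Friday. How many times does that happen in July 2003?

4

1 July 2003 is a Tuesday.
From 1 July 2003 to 31 July 2003 is 31 days inclusive.
31 = 7 × 4 + 3, so there are 4 full weeks plus 3 extra days.
Each full week contributes one Friday: 4 so far.
The 3 extra days are Tuesday, Wednesday, Thursday — none qualify.
Total: 4 + 0 = 4.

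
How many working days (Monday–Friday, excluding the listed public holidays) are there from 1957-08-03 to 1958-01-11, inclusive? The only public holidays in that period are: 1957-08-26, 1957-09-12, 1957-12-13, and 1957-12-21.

1957-08-03 is a Saturday.
That's 162 days from start to end, counting both.
162 = 7 × 23 + 1, so there are 23 full weeks plus 1 extra day.
Each full week contributes 5 weekdays (Mon–Fri): 23 × 5 = 115.
The 1 extra day is Sat — none qualify.
Total: 115 + 0 = 115.
Holidays: 1957-08-26 (Mon); 1957-09-12 (Thu); 1957-12-13 (Fri); 1957-12-21 (Sat).
3 of the 4 holidays fall on weekdays; the rest are weekends and were already excluded.
Business days: 115 − 3 = 112.

112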